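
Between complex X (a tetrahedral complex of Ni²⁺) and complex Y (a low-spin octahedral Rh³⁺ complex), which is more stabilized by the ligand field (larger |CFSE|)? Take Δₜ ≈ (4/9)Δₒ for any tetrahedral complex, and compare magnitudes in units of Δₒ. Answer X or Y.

X: Ni sits in group 10; removing 2 electrons leaves Ni²⁺ with 10 − 2 = 8 d electrons; With tetrahedral geometry the complex is necessarily high-spin; e⁴ t₂⁴, CFSE = -0.8Δₜ ≈ -0.36Δₒ.
Y: Rh is in group 9, so Rh³⁺ is d⁶ (9 − 3 = 6); t₂g⁶ eg⁰, CFSE = -2.4Δₒ.
So Y has the larger |CFSE|.

Y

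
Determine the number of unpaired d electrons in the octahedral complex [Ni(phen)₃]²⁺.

2

phen is neutral, so the +2 overall charge sits on Ni: oxidation state +2.
Ni sits in group 10; removing 2 electrons leaves Ni²⁺ with 10 − 2 = 8 d electrons.
Configuration: t₂g⁶ eg², giving 2 unpaired electrons.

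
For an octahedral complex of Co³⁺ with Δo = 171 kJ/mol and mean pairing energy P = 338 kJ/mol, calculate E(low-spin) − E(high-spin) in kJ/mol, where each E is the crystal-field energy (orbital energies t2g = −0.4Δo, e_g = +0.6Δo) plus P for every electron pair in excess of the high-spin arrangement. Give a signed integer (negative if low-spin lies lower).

334

Co is in group 9, so Co³⁺ is d⁶ (9 − 3 = 6).
High-spin: t2g^4 e_g^2, CFSE = -0.4Δo = -68 kJ/mol.
Low-spin t2g^6 e_g^0 gives -2.4Δo = -410 kJ/mol, but forming 2 extra pairs costs 2P = 676 kJ/mol, so E(LS) = -410 + 676 = 266 kJ/mol.
The difference is 266 − (-68) = 334 kJ/mol, so high-spin lies lower.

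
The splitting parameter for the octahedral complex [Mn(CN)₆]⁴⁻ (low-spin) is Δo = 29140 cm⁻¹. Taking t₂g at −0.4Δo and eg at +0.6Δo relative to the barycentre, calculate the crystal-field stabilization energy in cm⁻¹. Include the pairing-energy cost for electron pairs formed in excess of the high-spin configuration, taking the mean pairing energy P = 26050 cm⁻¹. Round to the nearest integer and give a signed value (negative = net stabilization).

-6180

Each CN⁻ contributes -1; 6 × (-1) = -6. With overall charge -4, Mn is in the +2 oxidation state.
Mn sits in group 7; removing 2 electrons leaves Mn²⁺ with 7 − 2 = 5 d electrons.
Configuration: t₂g⁵ eg⁰.
The orbital stabilization is -2.0Δo = -2.0 × 29140 = -58280 cm⁻¹.
High-spin d⁵ would be t₂g³ eg² with 0 pairs; low-spin has 2, so 2 excess pairs cost +2P = +52100 cm⁻¹.
Overall CFSE = -58280 + 52100 = -6180 cm⁻¹.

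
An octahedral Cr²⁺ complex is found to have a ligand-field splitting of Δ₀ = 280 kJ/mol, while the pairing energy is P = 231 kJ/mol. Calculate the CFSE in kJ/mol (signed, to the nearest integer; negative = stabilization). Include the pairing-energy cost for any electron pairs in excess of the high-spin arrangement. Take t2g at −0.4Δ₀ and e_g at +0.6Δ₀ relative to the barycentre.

Cr²⁺: group 6, so d-count = 6 − 2 = 4.
Δ₀ > P, so pairing is preferred: the ground state is low-spin.
Filling d⁴ accordingly: t2g^4 e_g^0.
Orbital CFSE = -1.6Δ₀ = -1.6 × 280 = -448 kJ/mol.
Excess pairs vs high-spin: 1 − 0 = 1; pairing cost = +231 kJ/mol.
Net CFSE = -448 + 231 = -217 kJ/mol.

-217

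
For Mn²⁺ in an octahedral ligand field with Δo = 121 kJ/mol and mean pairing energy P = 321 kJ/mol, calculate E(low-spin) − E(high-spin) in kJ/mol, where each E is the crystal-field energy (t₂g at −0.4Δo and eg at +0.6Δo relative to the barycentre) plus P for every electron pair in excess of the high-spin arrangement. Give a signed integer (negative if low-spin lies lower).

Mn is in group 7, so Mn²⁺ is d⁵ (7 − 2 = 5).
High-spin: t₂g³ eg², CFSE = 0.0Δo = 0 kJ/mol.
Low-spin t₂g⁵ eg⁰ gives -2.0Δo = -242 kJ/mol, but forming 2 extra pairs costs 2P = 642 kJ/mol, so E(LS) = -242 + 642 = 400 kJ/mol.
Thus E(LS) − E(HS) = 400 kJ/mol.

400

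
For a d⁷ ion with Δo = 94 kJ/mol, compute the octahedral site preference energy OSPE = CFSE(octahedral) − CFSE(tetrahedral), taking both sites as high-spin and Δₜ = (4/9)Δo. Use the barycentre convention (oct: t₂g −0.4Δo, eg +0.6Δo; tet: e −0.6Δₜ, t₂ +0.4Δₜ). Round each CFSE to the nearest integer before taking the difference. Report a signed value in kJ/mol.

Octahedral high-spin t₂g⁵ eg²: CFSE = -0.8 × 94 = -75 kJ/mol.
In a tetrahedral site the filling is e⁴ t₂³: CFSE(tet) = -1.2Δₜ = -1.2 × (4/9)(94) = -50 kJ/mol.
OSPE = CFSE(oct) − CFSE(tet) = -75 − (-50) = -25 kJ/mol.

-25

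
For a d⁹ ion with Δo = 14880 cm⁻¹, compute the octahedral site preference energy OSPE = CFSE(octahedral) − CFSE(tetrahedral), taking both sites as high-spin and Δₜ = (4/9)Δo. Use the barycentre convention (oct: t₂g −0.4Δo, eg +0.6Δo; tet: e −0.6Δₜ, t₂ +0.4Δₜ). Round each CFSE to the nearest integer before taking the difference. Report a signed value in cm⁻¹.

Octahedral (high-spin): t2g^6 e_g^3, CFSE = 6(−0.4) + 3(+0.6) = -0.6Δo = -0.6 × 14880 = -8928 cm⁻¹.
Tetrahedral e^4 t2^5 gives -0.4Δₜ = -0.4 × (4/9) × 14880 = -2645 cm⁻¹.
OSPE = -8928 − (-2645) = -6283 cm⁻¹.

-6283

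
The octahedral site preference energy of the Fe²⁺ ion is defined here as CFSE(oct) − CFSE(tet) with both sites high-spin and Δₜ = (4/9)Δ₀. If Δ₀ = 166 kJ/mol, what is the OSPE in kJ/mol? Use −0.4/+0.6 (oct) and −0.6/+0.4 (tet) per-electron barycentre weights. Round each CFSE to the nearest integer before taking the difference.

Group 8 minus oxidation state +2 gives a d⁶ configuration for Fe²⁺.
In an octahedral site d⁶ (HS) is t2g^4 e_g^2, giving CFSE(oct) = -0.4Δ₀ = -66 kJ/mol.
Tetrahedral e^3 t2^3 gives -0.6Δₜ = -0.6 × (4/9) × 166 = -44 kJ/mol.
OSPE = -66 − (-44) = -22 kJ/mol.

-22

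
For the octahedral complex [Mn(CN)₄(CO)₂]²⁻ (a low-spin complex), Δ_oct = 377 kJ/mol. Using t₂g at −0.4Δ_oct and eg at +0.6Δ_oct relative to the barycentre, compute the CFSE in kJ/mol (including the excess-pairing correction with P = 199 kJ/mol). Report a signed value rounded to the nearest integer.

-356

Ligand charges: 4×(-1) from CN⁻ and 2×(+0) from CO sum to -4; with overall charge -2, Mn is +2.
Group 7 minus oxidation state +2 gives a d⁵ configuration for Mn²⁺.
Electron filling gives t₂g⁵ eg⁰.
The orbital stabilization is -2.0Δ_oct = -2.0 × 377 = -754 kJ/mol.
Pairing penalty: 2 pairs vs 0 in the high-spin reference → 2 extra × P = 398 kJ/mol.
Combining: -754 + 398 = -356 kJ/mol.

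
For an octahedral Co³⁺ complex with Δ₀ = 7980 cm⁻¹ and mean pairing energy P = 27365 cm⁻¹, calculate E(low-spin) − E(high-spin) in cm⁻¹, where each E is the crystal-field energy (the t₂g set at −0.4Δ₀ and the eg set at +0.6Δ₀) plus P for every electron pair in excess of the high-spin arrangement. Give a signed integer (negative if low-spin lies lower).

Co is in group 9, so Co³⁺ is d⁶ (9 − 3 = 6).
In the high-spin limit (t₂g⁴ eg²) the orbital term is -0.4Δ₀ = -3192 cm⁻¹, with no excess pairing.
Low-spin: t₂g⁶ eg⁰, orbital CFSE = -2.4Δ₀ = -19152 cm⁻¹; plus 2 excess pairs × P = +54730 cm⁻¹; total 35578 cm⁻¹.
The difference is 35578 − (-3192) = 38770 cm⁻¹, so high-spin lies lower.

38770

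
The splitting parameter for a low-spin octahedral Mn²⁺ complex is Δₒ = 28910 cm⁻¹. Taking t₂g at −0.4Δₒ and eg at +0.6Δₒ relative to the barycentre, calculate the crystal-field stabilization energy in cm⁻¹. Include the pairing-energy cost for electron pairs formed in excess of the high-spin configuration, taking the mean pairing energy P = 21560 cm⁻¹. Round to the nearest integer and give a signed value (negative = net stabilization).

-14700

Mn²⁺: group 7, so d-count = 7 − 2 = 5.
Configuration: t₂g⁵ eg⁰.
The orbital stabilization is -2.0Δₒ = -2.0 × 28910 = -57820 cm⁻¹.
Relative to high-spin t₂g³ eg² (0 paired), the low-spin configuration has 2 additional pairs, contributing +2 × 21560 = +43120 cm⁻¹.
Net CFSE = -57820 + 43120 = -14700 cm⁻¹.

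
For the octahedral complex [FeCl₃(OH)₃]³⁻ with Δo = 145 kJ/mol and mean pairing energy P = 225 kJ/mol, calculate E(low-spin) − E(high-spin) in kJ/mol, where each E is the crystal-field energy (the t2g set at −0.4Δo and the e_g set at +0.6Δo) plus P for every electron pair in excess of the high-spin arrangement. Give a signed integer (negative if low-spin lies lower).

Ligand charges: 3×(-1) from Cl⁻ and 3×(-1) from OH⁻ sum to -6; with overall charge -3, Fe is +3.
Fe sits in group 8; removing 3 electrons leaves Fe³⁺ with 8 − 3 = 5 d electrons.
High-spin d⁵ fills as t2g^3 e_g^2 with CFSE 3(−0.4) + 2(+0.6) = 0.0Δo = 0 kJ/mol.
For low-spin the configuration is t2g^5 e_g^0: orbital energy -2.0 × 145 = -290 kJ/mol, and 2 additional pairs relative to high-spin add 450 kJ/mol, giving 160 kJ/mol.
E(LS) − E(HS) = 160 − (0) = 160 kJ/mol.

160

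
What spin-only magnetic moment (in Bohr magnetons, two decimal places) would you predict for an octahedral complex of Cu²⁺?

Cu²⁺: group 11, so d-count = 11 − 2 = 9.
Configuration: t₂g⁶ eg³ → 1 unpaired electron.
μ(spin-only) = √[1(1+2)] = √3 ≈ 1.73 Bohr magnetons.

1.73 Bohr magnetons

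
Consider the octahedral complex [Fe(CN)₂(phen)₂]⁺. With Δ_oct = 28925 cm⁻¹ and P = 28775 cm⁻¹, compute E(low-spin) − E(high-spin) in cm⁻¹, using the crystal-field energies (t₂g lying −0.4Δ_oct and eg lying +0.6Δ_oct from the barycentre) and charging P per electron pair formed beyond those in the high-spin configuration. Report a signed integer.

Ligand charges: 2×(-1) from CN⁻ and 2×(+0) from phen sum to -2; with overall charge +1, Fe is +3.
Fe sits in group 8; removing 3 electrons leaves Fe³⁺ with 8 − 3 = 5 d electrons.
High-spin: t₂g³ eg², CFSE = 0.0Δ_oct = 0 cm⁻¹.
Low-spin t₂g⁵ eg⁰ gives -2.0Δ_oct = -57850 cm⁻¹, but forming 2 extra pairs costs 2P = 57550 cm⁻¹, so E(LS) = -57850 + 57550 = -300 cm⁻¹.
The difference is -300 − (0) = -300 cm⁻¹, so low-spin lies lower.

-300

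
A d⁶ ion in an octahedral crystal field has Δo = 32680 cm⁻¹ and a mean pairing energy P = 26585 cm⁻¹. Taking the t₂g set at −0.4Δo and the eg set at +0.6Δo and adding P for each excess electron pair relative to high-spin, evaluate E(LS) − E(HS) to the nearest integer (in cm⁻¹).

-12190

In the high-spin limit (t₂g⁴ eg²) the orbital term is -0.4Δo = -13072 cm⁻¹, with no excess pairing.
Low-spin t₂g⁶ eg⁰ gives -2.4Δo = -78432 cm⁻¹, but forming 2 extra pairs costs 2P = 53170 cm⁻¹, so E(LS) = -78432 + 53170 = -25262 cm⁻¹.
The difference is -25262 − (-13072) = -12190 cm⁻¹, so low-spin lies lower.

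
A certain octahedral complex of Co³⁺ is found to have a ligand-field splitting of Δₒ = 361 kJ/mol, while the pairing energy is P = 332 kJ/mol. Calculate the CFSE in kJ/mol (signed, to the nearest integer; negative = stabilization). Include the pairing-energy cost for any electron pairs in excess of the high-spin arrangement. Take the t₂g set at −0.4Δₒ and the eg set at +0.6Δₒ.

Co sits in group 9; removing 3 electrons leaves Co³⁺ with 9 − 3 = 6 d electrons.
Since Δₒ = 361 kJ/mol > P = 332 kJ/mol, the complex adopts the low-spin configuration.
Configuration: t₂g⁶ eg⁰.
Orbital CFSE = -2.4Δₒ = -2.4 × 361 = -866 kJ/mol.
Excess pairs vs high-spin: 3 − 1 = 2; pairing cost = +664 kJ/mol.
Net CFSE = -866 + 664 = -202 kJ/mol.

-202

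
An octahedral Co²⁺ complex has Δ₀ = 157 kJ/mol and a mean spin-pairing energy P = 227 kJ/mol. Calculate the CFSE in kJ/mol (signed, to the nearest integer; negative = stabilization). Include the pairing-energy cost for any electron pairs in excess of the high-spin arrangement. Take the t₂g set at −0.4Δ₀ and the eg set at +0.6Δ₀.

-126

Group 9 minus oxidation state +2 gives a d⁷ configuration for Co²⁺.
With Δ₀ < P the complex is high-spin.
That gives t₂g⁵ eg².
Orbital CFSE = -0.8Δ₀ = -0.8 × 157 = -126 kJ/mol.
High-spin has no excess pairs, so no pairing correction applies.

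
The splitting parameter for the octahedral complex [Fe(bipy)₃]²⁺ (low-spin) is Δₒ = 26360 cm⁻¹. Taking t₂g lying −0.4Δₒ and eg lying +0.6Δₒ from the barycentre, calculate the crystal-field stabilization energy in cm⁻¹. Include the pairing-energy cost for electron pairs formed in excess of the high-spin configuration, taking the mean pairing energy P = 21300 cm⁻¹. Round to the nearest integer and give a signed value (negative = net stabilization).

-20664

bipy is neutral, so the +2 overall charge sits on Fe: oxidation state +2.
Fe²⁺: group 8, so d-count = 8 − 2 = 6.
The d⁶ electrons fill as t₂g⁶ eg⁰.
Orbital CFSE = 6(-0.4) + 0(0.6) = -2.4Δₒ = -2.4 × 26360 = -63264 cm⁻¹.
Pairing penalty: 3 pairs vs 1 in the high-spin reference → 2 extra × P = 42600 cm⁻¹.
Combining: -63264 + 42600 = -20664 cm⁻¹.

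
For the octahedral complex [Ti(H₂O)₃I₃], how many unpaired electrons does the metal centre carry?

Ligand charges: 3×(+0) from H₂O and 3×(-1) from I⁻ sum to -3; with overall charge +0, Ti is +3.
Ti is in group 4, so Ti³⁺ is d¹ (4 − 3 = 1).
Configuration: t2g^1 e_g^0, giving 1 unpaired electron.

1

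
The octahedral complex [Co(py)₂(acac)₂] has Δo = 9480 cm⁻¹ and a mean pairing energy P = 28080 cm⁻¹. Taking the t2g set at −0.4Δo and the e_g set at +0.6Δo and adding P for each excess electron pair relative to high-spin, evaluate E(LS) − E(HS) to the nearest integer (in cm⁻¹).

18600

Ligand charges: 2×(+0) from py and 2×(-1) from acac⁻ sum to -2; with overall charge +0, Co is +2.
Co is in group 9, so Co²⁺ is d⁷ (9 − 2 = 7).
High-spin: t2g^5 e_g^2, CFSE = -0.8Δo = -7584 cm⁻¹.
Low-spin: t2g^6 e_g^1, orbital CFSE = -1.8Δo = -17064 cm⁻¹; plus 1 excess pair × P = +28080 cm⁻¹; total 11016 cm⁻¹.
E(LS) − E(HS) = 11016 − (-7584) = 18600 cm⁻¹.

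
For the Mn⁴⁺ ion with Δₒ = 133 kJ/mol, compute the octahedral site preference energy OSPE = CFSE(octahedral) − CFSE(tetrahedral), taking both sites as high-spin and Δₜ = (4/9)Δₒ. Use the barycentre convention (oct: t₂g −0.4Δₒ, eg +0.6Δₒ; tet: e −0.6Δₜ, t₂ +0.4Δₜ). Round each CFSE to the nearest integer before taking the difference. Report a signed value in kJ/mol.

-113

Mn sits in group 7; removing 4 electrons leaves Mn⁴⁺ with 7 − 4 = 3 d electrons.
In an octahedral site d³ (HS) is t₂g³ eg⁰, giving CFSE(oct) = -1.2Δₒ = -160 kJ/mol.
Tetrahedral e² t₂¹ gives -0.8Δₜ = -0.8 × (4/9) × 133 = -47 kJ/mol.
OSPE = -160 − (-47) = -113 kJ/mol.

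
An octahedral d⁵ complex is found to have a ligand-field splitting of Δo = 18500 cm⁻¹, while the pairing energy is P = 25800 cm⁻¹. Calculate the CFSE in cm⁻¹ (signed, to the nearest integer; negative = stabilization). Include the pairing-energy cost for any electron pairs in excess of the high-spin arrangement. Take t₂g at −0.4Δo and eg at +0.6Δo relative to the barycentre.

0

Δo < P, so pairing is avoided: the ground state is high-spin.
That gives t₂g³ eg².
Orbital CFSE = 0.0Δo = 0.0 × 18500 = 0 cm⁻¹.
High-spin has no excess pairs, so no pairing correction applies.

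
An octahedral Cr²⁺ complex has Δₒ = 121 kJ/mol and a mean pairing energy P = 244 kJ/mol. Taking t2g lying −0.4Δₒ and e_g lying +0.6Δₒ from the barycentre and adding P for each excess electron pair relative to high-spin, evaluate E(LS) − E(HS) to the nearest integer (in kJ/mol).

123

Group 6 minus oxidation state +2 gives a d⁴ configuration for Cr²⁺.
High-spin: t2g^3 e_g^1, CFSE = -0.6Δₒ = -73 kJ/mol.
Low-spin: t2g^4 e_g^0, orbital CFSE = -1.6Δₒ = -194 kJ/mol; plus 1 excess pair × P = +244 kJ/mol; total 50 kJ/mol.
E(LS) − E(HS) = 50 − (-73) = 123 kJ/mol.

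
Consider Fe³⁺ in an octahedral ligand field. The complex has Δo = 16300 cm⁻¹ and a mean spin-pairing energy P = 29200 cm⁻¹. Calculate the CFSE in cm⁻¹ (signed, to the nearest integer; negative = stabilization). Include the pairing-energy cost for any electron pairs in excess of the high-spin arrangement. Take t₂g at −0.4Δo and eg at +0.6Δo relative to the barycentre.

0

Fe sits in group 8; removing 3 electrons leaves Fe³⁺ with 8 − 3 = 5 d electrons.
Since Δo = 16300 cm⁻¹ < P = 29200 cm⁻¹, the complex adopts the high-spin configuration.
That gives t₂g³ eg².
Orbital CFSE = 0.0Δo = 0.0 × 16300 = 0 cm⁻¹.
High-spin has no excess pairs, so no pairing correction applies.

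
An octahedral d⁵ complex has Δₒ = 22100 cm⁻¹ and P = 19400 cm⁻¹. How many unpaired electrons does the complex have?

1

Here Δₒ > P (22100 > 19400), so the low-spin state is favoured.
Configuration: t2g^5 e_g^0.
Unpaired electrons: 1.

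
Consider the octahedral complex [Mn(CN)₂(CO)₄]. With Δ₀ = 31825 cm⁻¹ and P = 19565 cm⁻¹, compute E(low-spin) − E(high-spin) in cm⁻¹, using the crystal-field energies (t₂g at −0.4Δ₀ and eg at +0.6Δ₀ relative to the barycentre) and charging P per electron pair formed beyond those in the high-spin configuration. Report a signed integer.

Ligand charges: 2×(-1) from CN⁻ and 4×(+0) from CO sum to -2; with overall charge +0, Mn is +2.
Mn²⁺: group 7, so d-count = 7 − 2 = 5.
High-spin d⁵ fills as t₂g³ eg² with CFSE 3(−0.4) + 2(+0.6) = 0.0Δ₀ = 0 cm⁻¹.
Low-spin: t₂g⁵ eg⁰, orbital CFSE = -2.0Δ₀ = -63650 cm⁻¹; plus 2 excess pairs × P = +39130 cm⁻¹; total -24520 cm⁻¹.
Thus E(LS) − E(HS) = -24520 cm⁻¹.

-24520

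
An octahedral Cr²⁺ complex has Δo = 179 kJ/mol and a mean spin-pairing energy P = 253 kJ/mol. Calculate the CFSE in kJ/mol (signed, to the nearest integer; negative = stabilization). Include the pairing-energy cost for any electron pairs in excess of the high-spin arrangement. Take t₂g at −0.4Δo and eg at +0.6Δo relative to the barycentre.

-107

Cr²⁺: group 6, so d-count = 6 − 2 = 4.
With Δo < P the complex is high-spin.
Configuration: t₂g³ eg¹.
Orbital CFSE = -0.6Δo = -0.6 × 179 = -107 kJ/mol.
High-spin has no excess pairs, so no pairing correction applies.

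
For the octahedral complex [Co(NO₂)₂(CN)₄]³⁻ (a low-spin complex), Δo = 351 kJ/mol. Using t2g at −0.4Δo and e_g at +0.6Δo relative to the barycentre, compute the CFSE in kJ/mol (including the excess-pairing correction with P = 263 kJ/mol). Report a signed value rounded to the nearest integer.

-316

Ligand charges: 2×(-1) from NO₂⁻ and 4×(-1) from CN⁻ sum to -6; with overall charge -3, Co is +3.
Co is in group 9, so Co³⁺ is d⁶ (9 − 3 = 6).
Configuration: t2g^6 e_g^0.
Orbital CFSE = 6(-0.4) + 0(0.6) = -2.4Δo = -2.4 × 351 = -842 kJ/mol.
Relative to high-spin t2g^4 e_g^2 (1 paired), the low-spin configuration has 2 additional pairs, contributing +2 × 263 = +526 kJ/mol.
Overall CFSE = -842 + 526 = -316 kJ/mol.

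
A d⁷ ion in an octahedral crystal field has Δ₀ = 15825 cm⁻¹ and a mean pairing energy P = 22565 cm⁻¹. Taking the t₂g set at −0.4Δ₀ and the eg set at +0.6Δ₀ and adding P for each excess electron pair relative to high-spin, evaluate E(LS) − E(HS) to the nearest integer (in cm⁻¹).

High-spin d⁷ fills as t₂g⁵ eg² with CFSE 5(−0.4) + 2(+0.6) = -0.8Δ₀ = -12660 cm⁻¹.
Low-spin t₂g⁶ eg¹ gives -1.8Δ₀ = -28485 cm⁻¹, but forming 1 extra pair costs 1P = 22565 cm⁻¹, so E(LS) = -28485 + 22565 = -5920 cm⁻¹.
Thus E(LS) − E(HS) = 6740 cm⁻¹.

6740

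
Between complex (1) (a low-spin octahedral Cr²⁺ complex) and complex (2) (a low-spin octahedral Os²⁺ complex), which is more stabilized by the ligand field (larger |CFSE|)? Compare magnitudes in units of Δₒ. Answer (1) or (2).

(1): Group 6 minus oxidation state +2 gives a d⁴ configuration for Cr²⁺; t₂g⁴ eg⁰, CFSE = -1.6Δₒ.
(2): Os is in group 8, so Os²⁺ is d⁶ (8 − 2 = 6); t2g^6 e_g^0, CFSE = -2.4Δₒ.
So (2) has the larger |CFSE|.

(2)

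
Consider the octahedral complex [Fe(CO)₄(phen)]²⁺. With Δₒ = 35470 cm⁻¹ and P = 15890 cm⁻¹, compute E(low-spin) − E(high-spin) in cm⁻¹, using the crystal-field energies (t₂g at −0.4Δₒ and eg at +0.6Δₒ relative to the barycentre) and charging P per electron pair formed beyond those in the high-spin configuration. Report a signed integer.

-39160

Ligand charges: 4×(+0) from CO and 1×(+0) from phen sum to +0; with overall charge +2, Fe is +2.
Fe sits in group 8; removing 2 electrons leaves Fe²⁺ with 8 − 2 = 6 d electrons.
In the high-spin limit (t₂g⁴ eg²) the orbital term is -0.4Δₒ = -14188 cm⁻¹, with no excess pairing.
Low-spin t₂g⁶ eg⁰ gives -2.4Δₒ = -85128 cm⁻¹, but forming 2 extra pairs costs 2P = 31780 cm⁻¹, so E(LS) = -85128 + 31780 = -53348 cm⁻¹.
Thus E(LS) − E(HS) = -39160 cm⁻¹.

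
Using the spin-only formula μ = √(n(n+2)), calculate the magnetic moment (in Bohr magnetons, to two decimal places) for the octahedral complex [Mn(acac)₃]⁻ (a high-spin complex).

Each acac⁻ contributes -1; 3 × (-1) = -3. With overall charge -1, Mn is in the +2 oxidation state.
Mn sits in group 7; removing 2 electrons leaves Mn²⁺ with 7 − 2 = 5 d electrons.
Configuration: t₂g³ eg² → 5 unpaired electrons.
μ(spin-only) = √[5(5+2)] = √35 ≈ 5.92 Bohr magnetons.

5.92 Bohr magnetons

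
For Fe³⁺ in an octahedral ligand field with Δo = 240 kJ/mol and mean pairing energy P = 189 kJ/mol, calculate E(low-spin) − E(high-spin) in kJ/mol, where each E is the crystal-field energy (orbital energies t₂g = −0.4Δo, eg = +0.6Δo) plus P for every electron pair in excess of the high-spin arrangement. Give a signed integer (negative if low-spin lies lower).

Fe³⁺: group 8, so d-count = 8 − 3 = 5.
High-spin: t₂g³ eg², CFSE = 0.0Δo = 0 kJ/mol.
Low-spin t₂g⁵ eg⁰ gives -2.0Δo = -480 kJ/mol, but forming 2 extra pairs costs 2P = 378 kJ/mol, so E(LS) = -480 + 378 = -102 kJ/mol.
E(LS) − E(HS) = -102 − (0) = -102 kJ/mol.

-102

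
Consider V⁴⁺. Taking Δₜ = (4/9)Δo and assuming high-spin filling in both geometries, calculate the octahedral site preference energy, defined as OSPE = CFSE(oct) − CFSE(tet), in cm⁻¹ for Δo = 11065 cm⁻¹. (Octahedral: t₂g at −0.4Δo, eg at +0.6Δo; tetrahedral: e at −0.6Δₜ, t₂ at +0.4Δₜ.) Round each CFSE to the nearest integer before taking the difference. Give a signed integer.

-1475

Group 5 minus oxidation state +4 gives a d¹ configuration for V⁴⁺.
Octahedral (high-spin): t₂g¹ eg⁰, CFSE = 1(−0.4) + 0(+0.6) = -0.4Δo = -0.4 × 11065 = -4426 cm⁻¹.
In a tetrahedral site the filling is e¹ t₂⁰: CFSE(tet) = -0.6Δₜ = -0.6 × (4/9)(11065) = -2951 cm⁻¹.
OSPE = CFSE(oct) − CFSE(tet) = -4426 − (-2951) = -1475 cm⁻¹.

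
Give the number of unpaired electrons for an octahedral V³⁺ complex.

2

V is in group 5, so V³⁺ is d² (5 − 3 = 2).
Configuration: t₂g² eg⁰, giving 2 unpaired electrons.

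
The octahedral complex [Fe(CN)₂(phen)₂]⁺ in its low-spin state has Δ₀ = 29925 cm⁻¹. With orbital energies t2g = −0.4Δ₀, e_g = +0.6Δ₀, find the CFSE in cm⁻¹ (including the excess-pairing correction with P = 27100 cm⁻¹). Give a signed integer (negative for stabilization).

Ligand charges: 2×(-1) from CN⁻ and 2×(+0) from phen sum to -2; with overall charge +1, Fe is +3.
Group 8 minus oxidation state +3 gives a d⁵ configuration for Fe³⁺.
The d⁵ electrons fill as t2g^5 e_g^0.
The orbital stabilization is -2.0Δ₀ = -2.0 × 29925 = -59850 cm⁻¹.
High-spin d⁵ would be t2g^3 e_g^2 with 0 pairs; low-spin has 2, so 2 excess pairs cost +2P = +54200 cm⁻¹.
Net CFSE = -59850 + 54200 = -5650 cm⁻¹.

-5650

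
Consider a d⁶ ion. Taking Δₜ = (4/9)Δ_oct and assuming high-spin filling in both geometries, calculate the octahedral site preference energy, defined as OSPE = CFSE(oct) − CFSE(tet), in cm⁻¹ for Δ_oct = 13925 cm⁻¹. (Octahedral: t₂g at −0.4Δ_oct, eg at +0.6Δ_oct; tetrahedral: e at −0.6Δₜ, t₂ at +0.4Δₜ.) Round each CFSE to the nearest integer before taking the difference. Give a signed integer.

In an octahedral site d⁶ (HS) is t2g^4 e_g^2, giving CFSE(oct) = -0.4Δ_oct = -5570 cm⁻¹.
In a tetrahedral site the filling is e^3 t2^3: CFSE(tet) = -0.6Δₜ = -0.6 × (4/9)(13925) = -3713 cm⁻¹.
Subtracting, OSPE = -5570 − (-3713) = -1857 cm⁻¹.

-1857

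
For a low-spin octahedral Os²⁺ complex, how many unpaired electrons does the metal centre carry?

0

Os is in group 8, so Os²⁺ is d⁶ (8 − 2 = 6).
Configuration: t₂g⁶ eg⁰, giving 0 unpaired electrons.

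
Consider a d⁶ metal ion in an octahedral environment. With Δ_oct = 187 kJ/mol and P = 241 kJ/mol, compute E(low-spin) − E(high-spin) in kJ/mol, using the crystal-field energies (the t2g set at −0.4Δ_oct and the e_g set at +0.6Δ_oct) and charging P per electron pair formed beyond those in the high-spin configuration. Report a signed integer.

High-spin: t2g^4 e_g^2, CFSE = -0.4Δ_oct = -75 kJ/mol.
Low-spin t2g^6 e_g^0 gives -2.4Δ_oct = -449 kJ/mol, but forming 2 extra pairs costs 2P = 482 kJ/mol, so E(LS) = -449 + 482 = 33 kJ/mol.
E(LS) − E(HS) = 33 − (-75) = 108 kJ/mol.

108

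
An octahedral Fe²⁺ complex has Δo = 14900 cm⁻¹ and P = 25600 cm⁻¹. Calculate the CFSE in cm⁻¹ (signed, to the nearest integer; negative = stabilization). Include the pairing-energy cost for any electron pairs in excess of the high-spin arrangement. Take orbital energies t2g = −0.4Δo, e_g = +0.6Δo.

Fe sits in group 8; removing 2 electrons leaves Fe²⁺ with 8 − 2 = 6 d electrons.
With Δo < P the complex is high-spin.
Filling d⁶ accordingly: t2g^4 e_g^2.
Orbital CFSE = -0.4Δo = -0.4 × 14900 = -5960 cm⁻¹.
High-spin has no excess pairs, so no pairing correction applies.

-5960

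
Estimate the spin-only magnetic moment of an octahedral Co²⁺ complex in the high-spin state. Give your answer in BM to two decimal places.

3.87 BM

Co sits in group 9; removing 2 electrons leaves Co²⁺ with 9 − 2 = 7 d electrons.
Configuration: t₂g⁵ eg² → 3 unpaired electrons.
μ(spin-only) = √[3(3+2)] = √15 ≈ 3.87 BM.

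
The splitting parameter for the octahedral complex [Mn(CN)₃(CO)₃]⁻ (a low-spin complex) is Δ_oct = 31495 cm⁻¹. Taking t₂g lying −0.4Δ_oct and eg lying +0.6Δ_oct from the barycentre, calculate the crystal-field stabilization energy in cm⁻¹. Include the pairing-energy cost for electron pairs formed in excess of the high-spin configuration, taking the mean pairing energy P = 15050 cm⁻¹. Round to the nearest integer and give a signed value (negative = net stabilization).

Ligand charges: 3×(-1) from CN⁻ and 3×(+0) from CO sum to -3; with overall charge -1, Mn is +2.
Mn²⁺: group 7, so d-count = 7 − 2 = 5.
Electron filling gives t₂g⁵ eg⁰.
CFSE(orbital) = 5×(-0.4Δ_oct) + 0×(0.6Δ_oct) = -2.0Δ_oct; with Δ_oct = 31495 cm⁻¹ that is -62990 cm⁻¹.
High-spin d⁵ would be t₂g³ eg² with 0 pairs; low-spin has 2, so 2 excess pairs cost +2P = +30100 cm⁻¹.
Net CFSE = -62990 + 30100 = -32890 cm⁻¹.

-32890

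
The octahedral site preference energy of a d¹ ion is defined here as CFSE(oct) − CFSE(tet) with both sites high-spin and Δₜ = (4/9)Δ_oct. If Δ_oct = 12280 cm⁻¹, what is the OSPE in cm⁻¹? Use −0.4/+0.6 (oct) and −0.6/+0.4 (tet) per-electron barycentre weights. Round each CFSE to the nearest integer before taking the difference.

In an octahedral site d¹ (HS) is t2g^1 e_g^0, giving CFSE(oct) = -0.4Δ_oct = -4912 cm⁻¹.
Tetrahedral: e^1 t2^0, CFSE = 1(−0.6) + 0(+0.4) = -0.6Δₜ = -0.6 × (4/9) × 12280 = -3275 cm⁻¹.
OSPE = -4912 − (-3275) = -1637 cm⁻¹.

-1637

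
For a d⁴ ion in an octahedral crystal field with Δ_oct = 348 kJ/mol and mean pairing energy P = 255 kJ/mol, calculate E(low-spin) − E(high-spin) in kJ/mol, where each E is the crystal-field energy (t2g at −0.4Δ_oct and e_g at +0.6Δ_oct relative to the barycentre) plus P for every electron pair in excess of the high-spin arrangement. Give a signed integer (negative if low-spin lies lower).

In the high-spin limit (t2g^3 e_g^1) the orbital term is -0.6Δ_oct = -209 kJ/mol, with no excess pairing.
Low-spin: t2g^4 e_g^0, orbital CFSE = -1.6Δ_oct = -557 kJ/mol; plus 1 excess pair × P = +255 kJ/mol; total -302 kJ/mol.
The difference is -302 − (-209) = -93 kJ/mol, so low-spin lies lower.

-93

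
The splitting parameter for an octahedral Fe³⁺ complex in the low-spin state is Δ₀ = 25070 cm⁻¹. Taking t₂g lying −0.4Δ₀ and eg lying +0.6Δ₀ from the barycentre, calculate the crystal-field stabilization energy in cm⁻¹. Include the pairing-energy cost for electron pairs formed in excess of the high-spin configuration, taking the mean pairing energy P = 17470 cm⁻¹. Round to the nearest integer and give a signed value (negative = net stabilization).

Group 8 minus oxidation state +3 gives a d⁵ configuration for Fe³⁺.
The d⁵ electrons fill as t₂g⁵ eg⁰.
CFSE(orbital) = 5×(-0.4Δ₀) + 0×(0.6Δ₀) = -2.0Δ₀; with Δ₀ = 25070 cm⁻¹ that is -50140 cm⁻¹.
Relative to high-spin t₂g³ eg² (0 paired), the low-spin configuration has 2 additional pairs, contributing +2 × 17470 = +34940 cm⁻¹.
Combining: -50140 + 34940 = -15200 cm⁻¹.

-15200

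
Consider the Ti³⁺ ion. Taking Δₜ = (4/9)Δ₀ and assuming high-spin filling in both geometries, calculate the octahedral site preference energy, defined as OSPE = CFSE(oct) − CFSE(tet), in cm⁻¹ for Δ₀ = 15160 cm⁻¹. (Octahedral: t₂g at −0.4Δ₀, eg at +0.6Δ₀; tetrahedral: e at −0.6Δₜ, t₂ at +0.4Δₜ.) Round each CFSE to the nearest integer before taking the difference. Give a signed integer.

-2021

Ti sits in group 4; removing 3 electrons leaves Ti³⁺ with 4 − 3 = 1 d electrons.
In an octahedral site d¹ (HS) is t₂g¹ eg⁰, giving CFSE(oct) = -0.4Δ₀ = -6064 cm⁻¹.
In a tetrahedral site the filling is e¹ t₂⁰: CFSE(tet) = -0.6Δₜ = -0.6 × (4/9)(15160) = -4043 cm⁻¹.
Subtracting, OSPE = -6064 − (-4043) = -2021 cm⁻¹.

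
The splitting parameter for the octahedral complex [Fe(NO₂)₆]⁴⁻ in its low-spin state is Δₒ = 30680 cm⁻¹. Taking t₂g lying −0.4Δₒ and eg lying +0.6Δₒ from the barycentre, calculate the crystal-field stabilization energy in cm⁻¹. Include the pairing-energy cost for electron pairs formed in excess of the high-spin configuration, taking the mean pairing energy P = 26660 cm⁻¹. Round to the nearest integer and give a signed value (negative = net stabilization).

-20312

Each NO₂⁻ contributes -1; 6 × (-1) = -6. With overall charge -4, Fe is in the +2 oxidation state.
Group 8 minus oxidation state +2 gives a d⁶ configuration for Fe²⁺.
Electron filling gives t₂g⁶ eg⁰.
The orbital stabilization is -2.4Δₒ = -2.4 × 30680 = -73632 cm⁻¹.
Relative to high-spin t₂g⁴ eg² (1 paired), the low-spin configuration has 2 additional pairs, contributing +2 × 26660 = +53320 cm⁻¹.
Combining: -73632 + 53320 = -20312 cm⁻¹.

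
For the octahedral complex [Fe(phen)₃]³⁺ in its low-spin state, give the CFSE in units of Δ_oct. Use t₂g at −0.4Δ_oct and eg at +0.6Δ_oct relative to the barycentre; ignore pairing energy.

phen is neutral, so the +3 overall charge sits on Fe: oxidation state +3.
Fe sits in group 8; removing 3 electrons leaves Fe³⁺ with 8 − 3 = 5 d electrons.
Configuration: t₂g⁵ eg⁰.
CFSE = 5(-0.4Δ_oct) + 0(0.6Δ_oct) = -2.0Δ_oct + 0.0Δ_oct = -2.0Δ_oct.

-2.0 Δ_oct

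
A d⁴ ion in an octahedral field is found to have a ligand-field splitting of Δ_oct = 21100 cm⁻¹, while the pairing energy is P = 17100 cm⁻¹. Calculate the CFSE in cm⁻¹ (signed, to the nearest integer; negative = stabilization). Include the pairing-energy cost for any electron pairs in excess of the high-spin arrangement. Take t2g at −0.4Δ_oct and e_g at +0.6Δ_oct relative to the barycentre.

-16660

Since Δ_oct = 21100 cm⁻¹ > P = 17100 cm⁻¹, the complex adopts the low-spin configuration.
Configuration: t2g^4 e_g^0.
Orbital CFSE = -1.6Δ_oct = -1.6 × 21100 = -33760 cm⁻¹.
Excess pairs vs high-spin: 1 − 0 = 1; pairing cost = +17100 cm⁻¹.
Net CFSE = -33760 + 17100 = -16660 cm⁻¹.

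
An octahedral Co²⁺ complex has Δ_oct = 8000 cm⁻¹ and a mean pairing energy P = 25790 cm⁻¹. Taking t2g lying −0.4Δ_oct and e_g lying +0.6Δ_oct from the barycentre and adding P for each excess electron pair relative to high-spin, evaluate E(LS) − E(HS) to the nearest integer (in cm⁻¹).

Co is in group 9, so Co²⁺ is d⁷ (9 − 2 = 7).
High-spin d⁷ fills as t2g^5 e_g^2 with CFSE 5(−0.4) + 2(+0.6) = -0.8Δ_oct = -6400 cm⁻¹.
For low-spin the configuration is t2g^6 e_g^1: orbital energy -1.8 × 8000 = -14400 cm⁻¹, and 1 additional pair relative to high-spin adds 25790 cm⁻¹, giving 11390 cm⁻¹.
Thus E(LS) − E(HS) = 17790 cm⁻¹.

17790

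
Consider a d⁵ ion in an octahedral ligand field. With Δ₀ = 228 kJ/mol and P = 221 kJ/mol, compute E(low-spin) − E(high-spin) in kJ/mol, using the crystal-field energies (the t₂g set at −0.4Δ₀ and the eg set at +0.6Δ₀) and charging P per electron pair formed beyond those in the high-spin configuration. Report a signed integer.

-14

In the high-spin limit (t₂g³ eg²) the orbital term is 0.0Δ₀ = 0 kJ/mol, with no excess pairing.
For low-spin the configuration is t₂g⁵ eg⁰: orbital energy -2.0 × 228 = -456 kJ/mol, and 2 additional pairs relative to high-spin add 442 kJ/mol, giving -14 kJ/mol.
The difference is -14 − (0) = -14 kJ/mol, so low-spin lies lower.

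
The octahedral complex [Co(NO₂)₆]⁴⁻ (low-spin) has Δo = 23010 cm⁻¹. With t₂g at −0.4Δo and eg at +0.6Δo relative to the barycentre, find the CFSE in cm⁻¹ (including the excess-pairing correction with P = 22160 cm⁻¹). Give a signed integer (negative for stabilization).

Each NO₂⁻ contributes -1; 6 × (-1) = -6. With overall charge -4, Co is in the +2 oxidation state.
Co²⁺: group 9, so d-count = 9 − 2 = 7.
The d⁷ electrons fill as t₂g⁶ eg¹.
Orbital CFSE = 6(-0.4) + 1(0.6) = -1.8Δo = -1.8 × 23010 = -41418 cm⁻¹.
High-spin d⁷ would be t₂g⁵ eg² with 2 pairs; low-spin has 3, so 1 excess pair costs +1P = +22160 cm⁻¹.
Overall CFSE = -41418 + 22160 = -19258 cm⁻¹.

-19258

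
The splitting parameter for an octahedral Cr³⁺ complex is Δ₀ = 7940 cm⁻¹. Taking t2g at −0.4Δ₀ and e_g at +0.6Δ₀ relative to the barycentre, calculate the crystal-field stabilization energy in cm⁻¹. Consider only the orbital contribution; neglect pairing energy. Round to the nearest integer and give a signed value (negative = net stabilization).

Group 6 minus oxidation state +3 gives a d³ configuration for Cr³⁺.
Electron filling gives t2g^3 e_g^0.
The orbital stabilization is -1.2Δ₀ = -1.2 × 7940 = -9528 cm⁻¹.

-9528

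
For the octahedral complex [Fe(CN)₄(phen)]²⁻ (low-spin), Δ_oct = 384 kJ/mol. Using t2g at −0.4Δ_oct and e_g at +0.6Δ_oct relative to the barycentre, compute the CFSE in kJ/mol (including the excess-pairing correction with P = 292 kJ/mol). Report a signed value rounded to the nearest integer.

-338

Ligand charges: 4×(-1) from CN⁻ and 1×(+0) from phen sum to -4; with overall charge -2, Fe is +2.
Group 8 minus oxidation state +2 gives a d⁶ configuration for Fe²⁺.
Electron filling gives t2g^6 e_g^0.
The orbital stabilization is -2.4Δ_oct = -2.4 × 384 = -922 kJ/mol.
Relative to high-spin t2g^4 e_g^2 (1 paired), the low-spin configuration has 2 additional pairs, contributing +2 × 292 = +584 kJ/mol.
Net CFSE = -922 + 584 = -338 kJ/mol.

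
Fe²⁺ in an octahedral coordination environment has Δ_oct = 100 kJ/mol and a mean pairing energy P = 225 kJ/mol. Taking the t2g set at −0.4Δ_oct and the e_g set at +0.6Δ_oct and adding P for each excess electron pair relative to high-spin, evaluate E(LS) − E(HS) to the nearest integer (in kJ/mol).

Fe is in group 8, so Fe²⁺ is d⁶ (8 − 2 = 6).
High-spin: t2g^4 e_g^2, CFSE = -0.4Δ_oct = -40 kJ/mol.
Low-spin: t2g^6 e_g^0, orbital CFSE = -2.4Δ_oct = -240 kJ/mol; plus 2 excess pairs × P = +450 kJ/mol; total 210 kJ/mol.
The difference is 210 − (-40) = 250 kJ/mol, so high-spin lies lower.

250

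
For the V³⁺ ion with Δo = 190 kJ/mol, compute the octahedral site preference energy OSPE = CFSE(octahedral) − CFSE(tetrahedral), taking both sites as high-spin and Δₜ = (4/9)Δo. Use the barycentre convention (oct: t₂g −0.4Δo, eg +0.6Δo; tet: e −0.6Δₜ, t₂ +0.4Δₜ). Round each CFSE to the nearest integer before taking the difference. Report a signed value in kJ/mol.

-51

V³⁺: group 5, so d-count = 5 − 3 = 2.
In an octahedral site d² (HS) is t₂g² eg⁰, giving CFSE(oct) = -0.8Δo = -152 kJ/mol.
Tetrahedral e² t₂⁰ gives -1.2Δₜ = -1.2 × (4/9) × 190 = -101 kJ/mol.
OSPE = -152 − (-101) = -51 kJ/mol.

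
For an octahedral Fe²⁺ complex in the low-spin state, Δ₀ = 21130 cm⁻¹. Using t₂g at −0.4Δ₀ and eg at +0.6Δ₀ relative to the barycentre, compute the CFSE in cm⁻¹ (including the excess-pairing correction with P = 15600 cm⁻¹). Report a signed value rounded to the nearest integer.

-19512

Fe²⁺: group 8, so d-count = 8 − 2 = 6.
The d⁶ electrons fill as t₂g⁶ eg⁰.
CFSE(orbital) = 6×(-0.4Δ₀) + 0×(0.6Δ₀) = -2.4Δ₀; with Δ₀ = 21130 cm⁻¹ that is -50712 cm⁻¹.
Pairing penalty: 3 pairs vs 1 in the high-spin reference → 2 extra × P = 31200 cm⁻¹.
Net CFSE = -50712 + 31200 = -19512 cm⁻¹.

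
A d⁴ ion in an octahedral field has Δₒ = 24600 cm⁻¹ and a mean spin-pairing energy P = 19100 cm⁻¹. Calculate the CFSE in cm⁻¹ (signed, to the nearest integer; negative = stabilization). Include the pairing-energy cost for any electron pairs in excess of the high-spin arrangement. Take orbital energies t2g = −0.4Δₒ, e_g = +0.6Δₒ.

-20260

With Δₒ > P the complex is low-spin.
Filling d⁴ accordingly: t2g^4 e_g^0.
Orbital CFSE = -1.6Δₒ = -1.6 × 24600 = -39360 cm⁻¹.
Excess pairs vs high-spin: 1 − 0 = 1; pairing cost = +19100 cm⁻¹.
Net CFSE = -39360 + 19100 = -20260 cm⁻¹.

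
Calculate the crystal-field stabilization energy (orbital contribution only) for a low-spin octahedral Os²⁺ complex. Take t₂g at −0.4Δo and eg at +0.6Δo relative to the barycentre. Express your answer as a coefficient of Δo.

Os is in group 8, so Os²⁺ is d⁶ (8 − 2 = 6).
Configuration: t₂g⁶ eg⁰.
CFSE = 6(-0.4Δo) + 0(0.6Δo) = -2.4Δo + 0.0Δo = -2.4Δo.

-2.4 Δo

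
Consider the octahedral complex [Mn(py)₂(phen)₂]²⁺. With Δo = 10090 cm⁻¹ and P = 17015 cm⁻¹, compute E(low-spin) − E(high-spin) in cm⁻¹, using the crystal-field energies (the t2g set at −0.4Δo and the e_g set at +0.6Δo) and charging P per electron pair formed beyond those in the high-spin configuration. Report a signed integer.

13850

Ligand charges: 2×(+0) from py and 2×(+0) from phen sum to +0; with overall charge +2, Mn is +2.
Mn sits in group 7; removing 2 electrons leaves Mn²⁺ with 7 − 2 = 5 d electrons.
In the high-spin limit (t2g^3 e_g^2) the orbital term is 0.0Δo = 0 cm⁻¹, with no excess pairing.
Low-spin t2g^5 e_g^0 gives -2.0Δo = -20180 cm⁻¹, but forming 2 extra pairs costs 2P = 34030 cm⁻¹, so E(LS) = -20180 + 34030 = 13850 cm⁻¹.
E(LS) − E(HS) = 13850 − (0) = 13850 cm⁻¹.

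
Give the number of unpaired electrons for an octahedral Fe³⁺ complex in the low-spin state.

Group 8 minus oxidation state +3 gives a d⁵ configuration for Fe³⁺.
Configuration: t2g^5 e_g^0, giving 1 unpaired electron.

1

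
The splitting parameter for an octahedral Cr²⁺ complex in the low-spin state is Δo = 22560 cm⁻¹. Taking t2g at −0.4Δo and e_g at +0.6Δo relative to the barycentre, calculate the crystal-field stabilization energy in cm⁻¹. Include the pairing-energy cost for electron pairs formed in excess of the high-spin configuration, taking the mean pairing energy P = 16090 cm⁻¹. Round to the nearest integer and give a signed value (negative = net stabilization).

-20006

Cr is in group 6, so Cr²⁺ is d⁴ (6 − 2 = 4).
The d⁴ electrons fill as t2g^4 e_g^0.
CFSE(orbital) = 4×(-0.4Δo) + 0×(0.6Δo) = -1.6Δo; with Δo = 22560 cm⁻¹ that is -36096 cm⁻¹.
High-spin d⁴ would be t2g^3 e_g^1 with 0 pairs; low-spin has 1, so 1 excess pair costs +1P = +16090 cm⁻¹.
Overall CFSE = -36096 + 16090 = -20006 cm⁻¹.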